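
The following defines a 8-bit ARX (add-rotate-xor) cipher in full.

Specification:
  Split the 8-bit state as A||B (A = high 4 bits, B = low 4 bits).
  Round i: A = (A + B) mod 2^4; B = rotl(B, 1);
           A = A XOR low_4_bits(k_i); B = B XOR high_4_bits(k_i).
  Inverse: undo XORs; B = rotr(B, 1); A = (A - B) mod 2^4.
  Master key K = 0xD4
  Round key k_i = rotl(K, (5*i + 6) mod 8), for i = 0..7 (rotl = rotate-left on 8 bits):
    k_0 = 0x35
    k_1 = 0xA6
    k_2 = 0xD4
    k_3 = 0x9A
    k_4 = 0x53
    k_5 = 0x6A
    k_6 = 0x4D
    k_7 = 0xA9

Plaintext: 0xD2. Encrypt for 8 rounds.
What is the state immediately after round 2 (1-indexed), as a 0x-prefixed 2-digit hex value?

0x74

s_0 = plaintext = 0xD2
s_1 = Round(s_0, k_0) = 0xA7
s_2 = Round(s_1, k_1) = 0x74
s_3 = Round(s_2, k_2) = 0xF5
s_4 = Round(s_3, k_3) = 0xE3
s_5 = Round(s_4, k_4) = 0x23
s_6 = Round(s_5, k_5) = 0xF0
s_7 = Round(s_6, k_6) = 0x24
s_8 = Round(s_7, k_7) = 0xF2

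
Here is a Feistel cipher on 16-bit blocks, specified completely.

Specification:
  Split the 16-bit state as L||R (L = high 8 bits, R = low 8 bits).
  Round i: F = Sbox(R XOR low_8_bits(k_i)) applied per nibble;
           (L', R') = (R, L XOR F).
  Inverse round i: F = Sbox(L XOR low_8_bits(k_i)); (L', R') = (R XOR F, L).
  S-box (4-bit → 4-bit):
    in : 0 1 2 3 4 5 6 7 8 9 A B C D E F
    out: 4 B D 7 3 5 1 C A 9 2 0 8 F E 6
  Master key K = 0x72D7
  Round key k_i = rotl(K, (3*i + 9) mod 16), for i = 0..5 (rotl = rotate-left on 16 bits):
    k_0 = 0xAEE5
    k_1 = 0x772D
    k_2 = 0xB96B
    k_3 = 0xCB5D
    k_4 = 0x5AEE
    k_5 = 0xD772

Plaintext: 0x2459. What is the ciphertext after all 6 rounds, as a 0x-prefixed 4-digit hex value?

0x8479

s_0 = plaintext = 0x2459
s_1 = Round(s_0, k_0) = 0x592C
s_2 = Round(s_1, k_1) = 0x2C12
s_3 = Round(s_2, k_2) = 0x12E5
s_4 = Round(s_3, k_3) = 0xE518
s_5 = Round(s_4, k_4) = 0x1884
s_6 = Round(s_5, k_5) = 0x8479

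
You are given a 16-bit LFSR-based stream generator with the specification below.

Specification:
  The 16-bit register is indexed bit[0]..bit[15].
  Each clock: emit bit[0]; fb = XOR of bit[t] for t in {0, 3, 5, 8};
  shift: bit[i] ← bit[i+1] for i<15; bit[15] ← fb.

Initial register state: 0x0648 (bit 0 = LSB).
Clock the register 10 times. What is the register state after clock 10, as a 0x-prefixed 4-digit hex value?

0xED41

reg_0 = 0x0648
clock 1: out=0, reg = 0x8324
clock 2: out=0, reg = 0x4192
clock 3: out=0, reg = 0xA0C9
clock 4: out=1, reg = 0x5064
clock 5: out=0, reg = 0xA832
clock 6: out=0, reg = 0xD419
clock 7: out=1, reg = 0x6A0C
clock 8: out=0, reg = 0xB506
clock 9: out=0, reg = 0xDA83
clock 10: out=1, reg = 0xED41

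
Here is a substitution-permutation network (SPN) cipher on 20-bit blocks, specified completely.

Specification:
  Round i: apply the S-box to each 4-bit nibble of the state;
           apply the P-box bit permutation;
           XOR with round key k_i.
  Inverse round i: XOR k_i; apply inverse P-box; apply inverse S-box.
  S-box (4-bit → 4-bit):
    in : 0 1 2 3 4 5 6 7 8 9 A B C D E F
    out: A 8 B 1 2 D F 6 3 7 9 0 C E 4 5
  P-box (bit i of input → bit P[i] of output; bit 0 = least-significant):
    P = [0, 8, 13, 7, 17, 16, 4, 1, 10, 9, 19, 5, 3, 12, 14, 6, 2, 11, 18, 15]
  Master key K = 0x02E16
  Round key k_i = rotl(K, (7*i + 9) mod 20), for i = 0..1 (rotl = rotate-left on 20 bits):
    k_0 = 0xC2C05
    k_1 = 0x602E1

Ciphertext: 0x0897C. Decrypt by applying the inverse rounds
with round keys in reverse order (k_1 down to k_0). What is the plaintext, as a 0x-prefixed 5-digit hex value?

s_0 = ciphertext = 0x0897C
s_1 = InvRound(s_0, k_1) = 0x634F2
s_2 = InvRound(s_1, k_0) = 0x80C5A

0x80C5A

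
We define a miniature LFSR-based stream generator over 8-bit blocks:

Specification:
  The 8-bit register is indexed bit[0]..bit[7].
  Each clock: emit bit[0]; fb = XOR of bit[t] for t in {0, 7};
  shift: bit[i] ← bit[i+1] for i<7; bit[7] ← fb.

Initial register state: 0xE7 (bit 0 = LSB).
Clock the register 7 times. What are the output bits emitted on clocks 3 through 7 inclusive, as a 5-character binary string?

reg_0 = 0xE7
clock 1: out=1, reg = 0x73
clock 2: out=1, reg = 0xB9
clock 3: out=1, reg = 0x5C
clock 4: out=0, reg = 0x2E
clock 5: out=0, reg = 0x17
clock 6: out=1, reg = 0x8B
clock 7: out=1, reg = 0x45

10011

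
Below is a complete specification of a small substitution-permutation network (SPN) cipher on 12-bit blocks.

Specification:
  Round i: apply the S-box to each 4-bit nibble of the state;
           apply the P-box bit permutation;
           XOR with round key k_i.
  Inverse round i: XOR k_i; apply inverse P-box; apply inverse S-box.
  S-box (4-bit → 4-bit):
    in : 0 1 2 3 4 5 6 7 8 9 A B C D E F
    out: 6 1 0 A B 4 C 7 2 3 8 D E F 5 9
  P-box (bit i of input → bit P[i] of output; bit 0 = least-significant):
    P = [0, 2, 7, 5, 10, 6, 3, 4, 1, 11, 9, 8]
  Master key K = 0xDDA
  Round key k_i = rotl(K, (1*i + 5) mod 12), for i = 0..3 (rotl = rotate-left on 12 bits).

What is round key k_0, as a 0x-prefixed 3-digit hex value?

0xB5B

K = 0xDDA
k_0 = rotl(K, (1*0+5) mod 12) = rotl(K, 5) = 0xB5B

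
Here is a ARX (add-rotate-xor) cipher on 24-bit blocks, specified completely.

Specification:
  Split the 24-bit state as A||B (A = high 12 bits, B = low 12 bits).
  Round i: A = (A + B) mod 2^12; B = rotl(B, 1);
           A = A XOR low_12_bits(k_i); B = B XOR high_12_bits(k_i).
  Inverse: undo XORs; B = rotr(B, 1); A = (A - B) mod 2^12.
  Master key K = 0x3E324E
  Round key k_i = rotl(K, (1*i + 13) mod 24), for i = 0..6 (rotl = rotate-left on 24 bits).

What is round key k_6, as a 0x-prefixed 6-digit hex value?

0x71F192

K = 0x3E324E
k_0 = rotl(K, (1*0+13) mod 24) = rotl(K, 13) = 0x49C7C6
k_1 = rotl(K, (1*1+13) mod 24) = rotl(K, 14) = 0x938F8C
k_2 = rotl(K, (1*2+13) mod 24) = rotl(K, 15) = 0x271F19
k_3 = rotl(K, (1*3+13) mod 24) = rotl(K, 16) = 0x4E3E32
k_4 = rotl(K, (1*4+13) mod 24) = rotl(K, 17) = 0x9C7C64
k_5 = rotl(K, (1*5+13) mod 24) = rotl(K, 18) = 0x38F8C9
k_6 = rotl(K, (1*6+13) mod 24) = rotl(K, 19) = 0x71F192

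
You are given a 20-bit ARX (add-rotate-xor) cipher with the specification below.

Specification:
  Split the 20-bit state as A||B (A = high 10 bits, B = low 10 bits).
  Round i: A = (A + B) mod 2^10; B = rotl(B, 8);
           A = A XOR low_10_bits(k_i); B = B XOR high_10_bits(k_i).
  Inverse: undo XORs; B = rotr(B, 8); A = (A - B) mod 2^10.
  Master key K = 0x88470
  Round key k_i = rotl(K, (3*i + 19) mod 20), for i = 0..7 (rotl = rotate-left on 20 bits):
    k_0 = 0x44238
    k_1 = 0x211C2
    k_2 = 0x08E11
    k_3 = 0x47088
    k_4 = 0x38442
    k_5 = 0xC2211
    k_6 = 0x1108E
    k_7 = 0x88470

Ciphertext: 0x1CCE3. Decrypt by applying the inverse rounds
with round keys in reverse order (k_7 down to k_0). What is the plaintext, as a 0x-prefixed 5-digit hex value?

0x888A9

s_0 = ciphertext = 0x1CCE3
s_1 = InvRound(s_0, k_7) = 0x3E70A
s_2 = InvRound(s_1, k_6) = 0xCF13B
s_3 = InvRound(s_2, k_5) = 0x17CCE
s_4 = InvRound(s_3, k_4) = 0xD84BC
s_5 = InvRound(s_4, k_3) = 0x5A281
s_6 = InvRound(s_5, k_2) = 0x3BE8A
s_7 = InvRound(s_6, k_1) = 0x3CC3A
s_8 = InvRound(s_7, k_0) = 0x888A9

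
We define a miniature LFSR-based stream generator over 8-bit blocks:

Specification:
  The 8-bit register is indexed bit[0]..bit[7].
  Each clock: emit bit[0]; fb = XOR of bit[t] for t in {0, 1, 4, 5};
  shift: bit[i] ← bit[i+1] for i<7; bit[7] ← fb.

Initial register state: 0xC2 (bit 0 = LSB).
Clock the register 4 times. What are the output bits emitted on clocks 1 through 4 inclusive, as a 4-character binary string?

0100

reg_0 = 0xC2
clock 1: out=0, reg = 0xE1
clock 2: out=1, reg = 0x70
clock 3: out=0, reg = 0x38
clock 4: out=0, reg = 0x1C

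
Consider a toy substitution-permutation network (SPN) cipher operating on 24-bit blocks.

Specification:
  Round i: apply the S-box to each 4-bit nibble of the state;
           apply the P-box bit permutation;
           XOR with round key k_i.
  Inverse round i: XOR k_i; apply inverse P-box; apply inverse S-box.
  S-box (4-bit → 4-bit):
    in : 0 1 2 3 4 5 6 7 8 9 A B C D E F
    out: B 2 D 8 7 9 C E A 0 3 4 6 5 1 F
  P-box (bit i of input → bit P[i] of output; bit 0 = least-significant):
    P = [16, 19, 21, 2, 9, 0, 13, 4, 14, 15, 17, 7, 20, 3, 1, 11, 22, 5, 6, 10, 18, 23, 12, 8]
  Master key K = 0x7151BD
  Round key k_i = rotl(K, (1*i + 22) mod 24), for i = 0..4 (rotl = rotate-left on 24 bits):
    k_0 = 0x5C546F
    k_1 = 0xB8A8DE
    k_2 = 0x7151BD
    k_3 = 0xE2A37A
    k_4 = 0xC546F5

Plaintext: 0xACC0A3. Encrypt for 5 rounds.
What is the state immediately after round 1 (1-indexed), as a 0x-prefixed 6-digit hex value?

s_0 = plaintext = 0xACC0A3
s_1 = Round(s_0, k_0) = 0xD89680
s_2 = Round(s_1, k_1) = 0xB7BC6B
s_3 = Round(s_2, k_2) = 0x53E5CF
s_4 = Round(s_3, k_3) = 0xDFC6FF
s_5 = Round(s_4, k_4) = 0xAA700A

0xD89680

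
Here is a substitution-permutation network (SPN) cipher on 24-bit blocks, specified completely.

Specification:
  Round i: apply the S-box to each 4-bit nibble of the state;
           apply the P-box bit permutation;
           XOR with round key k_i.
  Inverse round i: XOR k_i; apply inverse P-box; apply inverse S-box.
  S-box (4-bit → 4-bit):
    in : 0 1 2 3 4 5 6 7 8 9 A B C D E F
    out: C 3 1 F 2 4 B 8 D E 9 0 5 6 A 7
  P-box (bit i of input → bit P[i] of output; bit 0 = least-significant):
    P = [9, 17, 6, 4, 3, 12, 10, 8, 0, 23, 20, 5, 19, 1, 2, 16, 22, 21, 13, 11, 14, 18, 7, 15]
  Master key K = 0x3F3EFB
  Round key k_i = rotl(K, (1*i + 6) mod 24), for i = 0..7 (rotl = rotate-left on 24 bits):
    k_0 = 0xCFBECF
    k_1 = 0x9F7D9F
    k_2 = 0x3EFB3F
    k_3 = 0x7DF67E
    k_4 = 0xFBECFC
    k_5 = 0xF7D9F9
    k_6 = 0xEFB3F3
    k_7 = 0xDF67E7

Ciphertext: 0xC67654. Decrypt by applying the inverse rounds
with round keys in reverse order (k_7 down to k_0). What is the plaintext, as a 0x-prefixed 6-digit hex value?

0xA3B90C

s_0 = ciphertext = 0xC67654
s_1 = InvRound(s_0, k_7) = 0x5B68E7
s_2 = InvRound(s_1, k_6) = 0x6E5DEA
s_3 = InvRound(s_2, k_5) = 0x7B6F57
s_4 = InvRound(s_3, k_4) = 0x0B46A2
s_5 = InvRound(s_4, k_3) = 0x9F5519
s_6 = InvRound(s_5, k_2) = 0x799E52
s_7 = InvRound(s_6, k_1) = 0x3F51AF
s_8 = InvRound(s_7, k_0) = 0xA3B90C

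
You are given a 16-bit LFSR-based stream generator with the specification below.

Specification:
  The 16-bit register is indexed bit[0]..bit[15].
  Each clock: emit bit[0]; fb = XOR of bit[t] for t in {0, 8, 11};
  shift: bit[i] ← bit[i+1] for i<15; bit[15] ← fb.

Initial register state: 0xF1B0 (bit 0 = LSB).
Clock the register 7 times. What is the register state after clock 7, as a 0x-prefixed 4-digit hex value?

0x7FE3

reg_0 = 0xF1B0
clock 1: out=0, reg = 0xF8D8
clock 2: out=0, reg = 0xFC6C
clock 3: out=0, reg = 0xFE36
clock 4: out=0, reg = 0xFF1B
clock 5: out=1, reg = 0xFF8D
clock 6: out=1, reg = 0xFFC6
clock 7: out=0, reg = 0x7FE3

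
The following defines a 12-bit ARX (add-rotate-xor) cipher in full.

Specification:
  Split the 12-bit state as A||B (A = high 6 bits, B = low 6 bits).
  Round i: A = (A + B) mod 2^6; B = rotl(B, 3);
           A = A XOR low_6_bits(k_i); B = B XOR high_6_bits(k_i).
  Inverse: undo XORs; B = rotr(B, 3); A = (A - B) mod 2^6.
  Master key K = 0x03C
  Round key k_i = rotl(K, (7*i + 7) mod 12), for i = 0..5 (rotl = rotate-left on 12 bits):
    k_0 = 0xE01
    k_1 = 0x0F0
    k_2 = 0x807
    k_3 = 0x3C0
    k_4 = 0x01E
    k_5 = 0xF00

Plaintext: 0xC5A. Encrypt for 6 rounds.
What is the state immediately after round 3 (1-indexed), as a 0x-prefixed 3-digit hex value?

s_0 = plaintext = 0xC5A
s_1 = Round(s_0, k_0) = 0x2AB
s_2 = Round(s_1, k_1) = 0x15E
s_3 = Round(s_2, k_2) = 0x913
s_4 = Round(s_3, k_3) = 0xDD5
s_5 = Round(s_4, k_4) = 0x4AA
s_6 = Round(s_5, k_5) = 0xF29

0x913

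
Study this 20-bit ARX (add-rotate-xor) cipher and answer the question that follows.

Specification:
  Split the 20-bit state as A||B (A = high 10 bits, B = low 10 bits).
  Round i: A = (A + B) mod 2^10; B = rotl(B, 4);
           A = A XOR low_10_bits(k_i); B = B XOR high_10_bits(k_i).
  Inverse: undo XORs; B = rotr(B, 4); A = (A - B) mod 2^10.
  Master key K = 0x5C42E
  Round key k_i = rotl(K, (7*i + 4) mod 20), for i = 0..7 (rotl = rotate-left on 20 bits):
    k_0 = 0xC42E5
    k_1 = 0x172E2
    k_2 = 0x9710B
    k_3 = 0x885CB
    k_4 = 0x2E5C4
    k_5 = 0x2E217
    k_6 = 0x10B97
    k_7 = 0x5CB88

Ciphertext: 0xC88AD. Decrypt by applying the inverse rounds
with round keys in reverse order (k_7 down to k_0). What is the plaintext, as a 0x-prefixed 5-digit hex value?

0x84303

s_0 = ciphertext = 0xC88AD
s_1 = InvRound(s_0, k_7) = 0x337DD
s_2 = InvRound(s_1, k_6) = 0xD87F9
s_3 = InvRound(s_2, k_5) = 0x40874
s_4 = InvRound(s_3, k_4) = 0x5EB4C
s_5 = InvRound(s_4, k_3) = 0x56F56
s_6 = InvRound(s_5, k_2) = 0x70290
s_7 = InvRound(s_6, k_1) = 0xFDB2C
s_8 = InvRound(s_7, k_0) = 0x84303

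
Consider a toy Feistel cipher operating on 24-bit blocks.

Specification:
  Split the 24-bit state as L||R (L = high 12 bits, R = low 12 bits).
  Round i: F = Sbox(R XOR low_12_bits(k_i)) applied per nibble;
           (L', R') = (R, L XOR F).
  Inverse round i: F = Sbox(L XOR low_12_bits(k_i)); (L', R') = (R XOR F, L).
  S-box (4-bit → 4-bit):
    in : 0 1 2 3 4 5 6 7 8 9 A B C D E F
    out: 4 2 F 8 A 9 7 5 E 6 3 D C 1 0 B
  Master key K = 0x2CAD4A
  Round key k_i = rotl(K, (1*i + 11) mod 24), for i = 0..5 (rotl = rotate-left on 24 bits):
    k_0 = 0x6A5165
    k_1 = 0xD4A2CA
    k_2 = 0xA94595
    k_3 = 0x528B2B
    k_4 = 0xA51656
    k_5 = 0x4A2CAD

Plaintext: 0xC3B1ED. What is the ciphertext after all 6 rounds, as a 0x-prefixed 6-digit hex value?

0x5483B8

s_0 = plaintext = 0xC3B1ED
s_1 = Round(s_0, k_0) = 0x1ED8D5
s_2 = Round(s_1, k_1) = 0x8D52C6
s_3 = Round(s_2, k_2) = 0x2C6D4D
s_4 = Round(s_3, k_3) = 0xD4D5B1
s_5 = Round(s_4, k_4) = 0x5B1548
s_6 = Round(s_5, k_5) = 0x5483B8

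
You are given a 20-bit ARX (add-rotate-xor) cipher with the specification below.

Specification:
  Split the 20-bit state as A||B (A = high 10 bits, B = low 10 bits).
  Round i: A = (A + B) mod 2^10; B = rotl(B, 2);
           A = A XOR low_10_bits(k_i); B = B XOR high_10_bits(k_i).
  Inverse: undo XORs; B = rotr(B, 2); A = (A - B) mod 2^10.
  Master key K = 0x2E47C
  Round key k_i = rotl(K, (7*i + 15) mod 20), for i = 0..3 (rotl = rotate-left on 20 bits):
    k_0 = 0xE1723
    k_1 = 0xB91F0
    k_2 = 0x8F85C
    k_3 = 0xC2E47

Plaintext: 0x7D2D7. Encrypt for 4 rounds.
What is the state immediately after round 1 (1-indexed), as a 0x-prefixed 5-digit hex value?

s_0 = plaintext = 0x7D2D7
s_1 = Round(s_0, k_0) = 0xFA0DB
s_2 = Round(s_1, k_1) = 0x4CD88
s_3 = Round(s_2, k_2) = 0xB9C1F
s_4 = Round(s_3, k_3) = 0x50777

0xFA0DB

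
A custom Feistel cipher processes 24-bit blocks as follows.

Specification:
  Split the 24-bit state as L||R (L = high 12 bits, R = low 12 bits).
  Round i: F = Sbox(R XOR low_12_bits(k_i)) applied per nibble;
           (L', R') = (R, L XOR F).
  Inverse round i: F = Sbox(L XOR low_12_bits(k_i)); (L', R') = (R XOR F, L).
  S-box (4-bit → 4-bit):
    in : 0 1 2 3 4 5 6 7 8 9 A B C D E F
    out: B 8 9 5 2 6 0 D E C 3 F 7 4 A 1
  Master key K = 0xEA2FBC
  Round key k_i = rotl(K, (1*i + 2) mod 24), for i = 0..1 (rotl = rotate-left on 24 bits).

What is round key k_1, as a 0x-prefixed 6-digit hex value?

0x517DE7

K = 0xEA2FBC
k_0 = rotl(K, (1*0+2) mod 24) = rotl(K, 2) = 0xA8BEF3
k_1 = rotl(K, (1*1+2) mod 24) = rotl(K, 3) = 0x517DE7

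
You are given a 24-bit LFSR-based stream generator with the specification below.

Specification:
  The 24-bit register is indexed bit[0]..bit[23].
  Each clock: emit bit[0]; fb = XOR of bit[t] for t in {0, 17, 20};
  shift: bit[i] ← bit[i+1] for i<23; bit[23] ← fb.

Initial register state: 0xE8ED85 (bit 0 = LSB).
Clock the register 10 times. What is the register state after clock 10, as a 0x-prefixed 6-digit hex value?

0xA3FA3B

reg_0 = 0xE8ED85
clock 1: out=1, reg = 0xF476C2
clock 2: out=0, reg = 0xFA3B61
clock 3: out=1, reg = 0xFD1DB0
clock 4: out=0, reg = 0xFE8ED8
clock 5: out=0, reg = 0x7F476C
clock 6: out=0, reg = 0x3FA3B6
clock 7: out=0, reg = 0x1FD1DB
clock 8: out=1, reg = 0x8FE8ED
clock 9: out=1, reg = 0x47F476
clock 10: out=0, reg = 0xA3FA3B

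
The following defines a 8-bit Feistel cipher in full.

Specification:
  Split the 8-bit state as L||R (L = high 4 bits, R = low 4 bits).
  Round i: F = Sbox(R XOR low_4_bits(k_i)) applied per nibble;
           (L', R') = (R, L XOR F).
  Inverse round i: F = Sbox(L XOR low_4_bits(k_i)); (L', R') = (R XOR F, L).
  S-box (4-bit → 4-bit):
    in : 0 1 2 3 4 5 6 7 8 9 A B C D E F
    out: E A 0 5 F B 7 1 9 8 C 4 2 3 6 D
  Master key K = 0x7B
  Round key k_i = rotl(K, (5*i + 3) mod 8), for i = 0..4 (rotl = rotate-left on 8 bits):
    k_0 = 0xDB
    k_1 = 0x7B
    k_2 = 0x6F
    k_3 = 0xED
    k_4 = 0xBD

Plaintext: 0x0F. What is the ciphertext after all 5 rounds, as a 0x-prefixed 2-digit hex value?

0xDC

s_0 = plaintext = 0x0F
s_1 = Round(s_0, k_0) = 0xFF
s_2 = Round(s_1, k_1) = 0xF0
s_3 = Round(s_2, k_2) = 0x02
s_4 = Round(s_3, k_3) = 0x2D
s_5 = Round(s_4, k_4) = 0xDC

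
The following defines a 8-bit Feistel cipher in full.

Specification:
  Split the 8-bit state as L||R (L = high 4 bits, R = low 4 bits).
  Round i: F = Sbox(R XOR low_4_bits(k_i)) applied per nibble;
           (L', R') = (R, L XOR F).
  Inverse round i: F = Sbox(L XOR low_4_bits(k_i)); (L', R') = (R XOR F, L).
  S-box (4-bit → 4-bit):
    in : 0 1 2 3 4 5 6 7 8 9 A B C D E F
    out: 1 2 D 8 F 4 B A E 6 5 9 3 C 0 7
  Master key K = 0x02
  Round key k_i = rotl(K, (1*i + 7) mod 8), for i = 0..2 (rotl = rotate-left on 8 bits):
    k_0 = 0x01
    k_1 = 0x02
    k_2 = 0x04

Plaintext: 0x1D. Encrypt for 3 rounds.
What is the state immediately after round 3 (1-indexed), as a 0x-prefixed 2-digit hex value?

0xCC

s_0 = plaintext = 0x1D
s_1 = Round(s_0, k_0) = 0xD2
s_2 = Round(s_1, k_1) = 0x2C
s_3 = Round(s_2, k_2) = 0xCC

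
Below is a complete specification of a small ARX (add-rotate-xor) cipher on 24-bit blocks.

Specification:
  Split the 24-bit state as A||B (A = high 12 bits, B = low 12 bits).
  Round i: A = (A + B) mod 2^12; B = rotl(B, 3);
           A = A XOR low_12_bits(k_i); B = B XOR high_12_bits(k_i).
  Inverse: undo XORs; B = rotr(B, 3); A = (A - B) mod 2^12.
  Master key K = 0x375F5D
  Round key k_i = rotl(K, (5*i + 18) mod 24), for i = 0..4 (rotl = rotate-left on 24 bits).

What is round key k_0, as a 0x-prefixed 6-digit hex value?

0x74DD7D

K = 0x375F5D
k_0 = rotl(K, (5*0+18) mod 24) = rotl(K, 18) = 0x74DD7D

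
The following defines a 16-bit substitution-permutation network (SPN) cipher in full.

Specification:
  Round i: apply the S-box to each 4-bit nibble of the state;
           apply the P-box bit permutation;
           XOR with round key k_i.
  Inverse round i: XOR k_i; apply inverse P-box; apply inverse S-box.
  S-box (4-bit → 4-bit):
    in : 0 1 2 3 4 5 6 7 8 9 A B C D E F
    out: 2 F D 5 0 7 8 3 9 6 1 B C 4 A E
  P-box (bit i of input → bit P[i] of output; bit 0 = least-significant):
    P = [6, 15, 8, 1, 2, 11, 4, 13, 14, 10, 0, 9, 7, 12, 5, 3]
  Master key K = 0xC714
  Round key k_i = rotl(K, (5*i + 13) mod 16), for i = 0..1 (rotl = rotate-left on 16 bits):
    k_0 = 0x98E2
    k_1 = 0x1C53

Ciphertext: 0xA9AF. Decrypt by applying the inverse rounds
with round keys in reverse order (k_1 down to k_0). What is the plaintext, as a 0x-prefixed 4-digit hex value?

0xAD7B

s_0 = ciphertext = 0xA9AF
s_1 = InvRound(s_0, k_1) = 0x1025
s_2 = InvRound(s_1, k_0) = 0xAD7B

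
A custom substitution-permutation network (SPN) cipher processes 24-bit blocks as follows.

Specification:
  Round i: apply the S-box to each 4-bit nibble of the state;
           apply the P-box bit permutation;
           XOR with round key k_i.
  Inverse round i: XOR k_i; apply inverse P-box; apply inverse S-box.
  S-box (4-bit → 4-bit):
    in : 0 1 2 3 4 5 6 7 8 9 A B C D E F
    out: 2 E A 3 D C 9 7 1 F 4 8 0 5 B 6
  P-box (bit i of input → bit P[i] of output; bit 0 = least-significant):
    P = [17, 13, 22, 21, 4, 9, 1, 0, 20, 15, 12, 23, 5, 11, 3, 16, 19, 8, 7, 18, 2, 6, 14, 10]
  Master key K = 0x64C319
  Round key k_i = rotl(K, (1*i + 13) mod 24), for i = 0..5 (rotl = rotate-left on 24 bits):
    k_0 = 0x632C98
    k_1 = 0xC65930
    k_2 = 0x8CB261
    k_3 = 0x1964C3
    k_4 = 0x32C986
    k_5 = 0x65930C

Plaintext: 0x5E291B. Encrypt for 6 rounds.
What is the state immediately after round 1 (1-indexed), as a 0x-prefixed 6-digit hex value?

s_0 = plaintext = 0x5E291B
s_1 = Round(s_0, k_0) = 0xDEF39B
s_2 = Round(s_1, k_1) = 0xFA922F
s_3 = Round(s_2, k_2) = 0x4D5888
s_4 = Round(s_3, k_3) = 0x02205F
s_5 = Round(s_4, k_4) = 0x7760C5
s_6 = Round(s_5, k_5) = 0x0C52E8

0xDEF39B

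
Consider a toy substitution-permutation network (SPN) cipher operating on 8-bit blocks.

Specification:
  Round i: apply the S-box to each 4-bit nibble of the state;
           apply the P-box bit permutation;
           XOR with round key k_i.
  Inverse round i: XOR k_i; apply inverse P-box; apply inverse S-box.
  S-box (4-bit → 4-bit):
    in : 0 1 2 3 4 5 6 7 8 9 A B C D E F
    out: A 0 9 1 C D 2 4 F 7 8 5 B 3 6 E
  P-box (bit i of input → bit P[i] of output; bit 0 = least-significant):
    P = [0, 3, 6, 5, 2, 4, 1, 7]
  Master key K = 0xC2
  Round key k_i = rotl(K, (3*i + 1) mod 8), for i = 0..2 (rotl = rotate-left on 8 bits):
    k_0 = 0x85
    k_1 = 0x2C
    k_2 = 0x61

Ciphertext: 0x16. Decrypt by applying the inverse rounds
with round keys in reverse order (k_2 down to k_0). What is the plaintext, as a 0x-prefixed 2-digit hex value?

s_0 = ciphertext = 0x16
s_1 = InvRound(s_0, k_2) = 0x95
s_2 = InvRound(s_1, k_1) = 0x0C
s_3 = InvRound(s_2, k_0) = 0xAD

0xAD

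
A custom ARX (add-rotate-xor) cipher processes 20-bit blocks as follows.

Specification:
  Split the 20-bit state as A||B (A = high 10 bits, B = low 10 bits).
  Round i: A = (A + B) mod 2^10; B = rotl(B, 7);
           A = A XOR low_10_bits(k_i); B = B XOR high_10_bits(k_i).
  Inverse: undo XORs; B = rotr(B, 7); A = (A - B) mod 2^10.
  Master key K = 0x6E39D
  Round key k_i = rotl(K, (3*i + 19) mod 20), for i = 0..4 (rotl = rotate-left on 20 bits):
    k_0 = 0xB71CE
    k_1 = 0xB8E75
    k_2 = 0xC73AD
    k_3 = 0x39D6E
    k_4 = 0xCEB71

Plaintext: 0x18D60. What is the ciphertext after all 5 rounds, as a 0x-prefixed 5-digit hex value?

0x92811

s_0 = plaintext = 0x18D60
s_1 = Round(s_0, k_0) = 0x036F0
s_2 = Round(s_1, k_1) = 0x222BD
s_3 = Round(s_2, k_2) = 0x3A1CB
s_4 = Round(s_3, k_3) = 0xF755E
s_5 = Round(s_4, k_4) = 0x92811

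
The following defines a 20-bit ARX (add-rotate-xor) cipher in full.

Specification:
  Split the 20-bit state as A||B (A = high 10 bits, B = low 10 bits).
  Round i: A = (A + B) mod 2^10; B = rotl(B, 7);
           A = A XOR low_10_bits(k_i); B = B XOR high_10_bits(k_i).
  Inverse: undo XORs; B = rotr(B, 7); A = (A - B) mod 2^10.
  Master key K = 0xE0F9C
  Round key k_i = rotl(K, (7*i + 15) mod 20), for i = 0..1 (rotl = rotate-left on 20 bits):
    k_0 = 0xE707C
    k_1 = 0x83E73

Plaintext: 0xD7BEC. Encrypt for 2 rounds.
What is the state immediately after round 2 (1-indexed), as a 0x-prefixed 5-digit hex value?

0xD92B3

s_0 = plaintext = 0xD7BEC
s_1 = Round(s_0, k_0) = 0xCD9E1
s_2 = Round(s_1, k_1) = 0xD92B3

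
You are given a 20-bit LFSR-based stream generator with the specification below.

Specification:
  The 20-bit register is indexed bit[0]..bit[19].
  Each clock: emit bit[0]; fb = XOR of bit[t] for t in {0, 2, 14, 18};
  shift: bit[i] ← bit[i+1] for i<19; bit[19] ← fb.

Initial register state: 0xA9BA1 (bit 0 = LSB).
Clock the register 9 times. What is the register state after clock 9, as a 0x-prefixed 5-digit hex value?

reg_0 = 0xA9BA1
clock 1: out=1, reg = 0xD4DD0
clock 2: out=0, reg = 0x6A6E8
clock 3: out=0, reg = 0xB5374
clock 4: out=0, reg = 0x5A9BA
clock 5: out=0, reg = 0xAD4DD
clock 6: out=1, reg = 0xD6A6E
clock 7: out=0, reg = 0xEB537
clock 8: out=1, reg = 0xF5A9B
clock 9: out=1, reg = 0xFAD4D

0xFAD4D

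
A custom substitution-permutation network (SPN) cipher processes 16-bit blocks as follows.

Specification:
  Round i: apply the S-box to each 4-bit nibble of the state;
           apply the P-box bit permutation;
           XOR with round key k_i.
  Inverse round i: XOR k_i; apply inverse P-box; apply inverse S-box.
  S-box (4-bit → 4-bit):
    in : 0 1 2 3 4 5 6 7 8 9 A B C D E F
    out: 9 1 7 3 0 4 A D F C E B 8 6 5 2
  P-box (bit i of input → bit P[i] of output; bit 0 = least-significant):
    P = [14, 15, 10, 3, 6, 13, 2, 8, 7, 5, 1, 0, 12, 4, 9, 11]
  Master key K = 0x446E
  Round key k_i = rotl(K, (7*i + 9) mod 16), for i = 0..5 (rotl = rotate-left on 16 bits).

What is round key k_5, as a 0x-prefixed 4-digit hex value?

K = 0x446E
k_0 = rotl(K, (7*0+9) mod 16) = rotl(K, 9) = 0xDC88
k_1 = rotl(K, (7*1+9) mod 16) = rotl(K, 0) = 0x446E
k_2 = rotl(K, (7*2+9) mod 16) = rotl(K, 7) = 0x3722
k_3 = rotl(K, (7*3+9) mod 16) = rotl(K, 14) = 0x911B
k_4 = rotl(K, (7*4+9) mod 16) = rotl(K, 5) = 0x8DC8
k_5 = rotl(K, (7*5+9) mod 16) = rotl(K, 12) = 0xE446

0xE446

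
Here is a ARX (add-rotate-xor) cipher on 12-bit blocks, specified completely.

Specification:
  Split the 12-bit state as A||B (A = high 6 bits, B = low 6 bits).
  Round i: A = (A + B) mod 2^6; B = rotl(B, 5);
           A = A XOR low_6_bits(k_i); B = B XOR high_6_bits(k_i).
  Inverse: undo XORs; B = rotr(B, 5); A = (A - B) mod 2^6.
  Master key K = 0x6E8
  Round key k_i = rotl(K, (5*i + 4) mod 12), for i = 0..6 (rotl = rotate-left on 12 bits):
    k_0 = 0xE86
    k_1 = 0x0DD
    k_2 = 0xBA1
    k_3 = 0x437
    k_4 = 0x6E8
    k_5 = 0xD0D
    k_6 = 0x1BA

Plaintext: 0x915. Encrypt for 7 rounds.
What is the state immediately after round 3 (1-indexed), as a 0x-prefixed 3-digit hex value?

0xF0B

s_0 = plaintext = 0x915
s_1 = Round(s_0, k_0) = 0xFD0
s_2 = Round(s_1, k_1) = 0x48B
s_3 = Round(s_2, k_2) = 0xF0B
s_4 = Round(s_3, k_3) = 0xC35
s_5 = Round(s_4, k_4) = 0x361
s_6 = Round(s_5, k_5) = 0x8C4
s_7 = Round(s_6, k_6) = 0x744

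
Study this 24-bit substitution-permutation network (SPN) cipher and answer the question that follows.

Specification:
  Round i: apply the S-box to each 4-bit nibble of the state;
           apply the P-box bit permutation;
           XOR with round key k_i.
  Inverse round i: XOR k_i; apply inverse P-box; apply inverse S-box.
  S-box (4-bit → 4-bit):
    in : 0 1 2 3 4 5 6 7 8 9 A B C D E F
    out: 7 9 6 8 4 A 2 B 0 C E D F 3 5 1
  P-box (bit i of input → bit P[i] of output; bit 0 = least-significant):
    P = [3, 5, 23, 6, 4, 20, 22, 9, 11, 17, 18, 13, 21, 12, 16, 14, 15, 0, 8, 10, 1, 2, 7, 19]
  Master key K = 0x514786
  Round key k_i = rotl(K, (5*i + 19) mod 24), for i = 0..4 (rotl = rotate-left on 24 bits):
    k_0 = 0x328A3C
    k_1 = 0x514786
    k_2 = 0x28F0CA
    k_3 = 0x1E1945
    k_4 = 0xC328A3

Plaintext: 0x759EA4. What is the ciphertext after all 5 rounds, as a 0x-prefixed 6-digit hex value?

s_0 = plaintext = 0x759EA4
s_1 = Round(s_0, k_0) = 0xEFC43B
s_2 = Round(s_1, k_1) = 0xF4954C
s_3 = Round(s_2, k_2) = 0xEB91A0
s_4 = Round(s_3, k_3) = 0xCFF6EF
s_5 = Round(s_4, k_4) = 0xA9A83D

0xA9A83D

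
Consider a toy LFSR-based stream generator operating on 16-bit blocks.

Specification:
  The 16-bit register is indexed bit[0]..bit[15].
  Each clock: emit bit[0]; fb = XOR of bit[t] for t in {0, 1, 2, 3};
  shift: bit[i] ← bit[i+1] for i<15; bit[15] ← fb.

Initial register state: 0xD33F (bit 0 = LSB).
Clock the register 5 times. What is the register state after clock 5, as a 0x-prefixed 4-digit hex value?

reg_0 = 0xD33F
clock 1: out=1, reg = 0x699F
clock 2: out=1, reg = 0x34CF
clock 3: out=1, reg = 0x1A67
clock 4: out=1, reg = 0x8D33
clock 5: out=1, reg = 0x4699

0x4699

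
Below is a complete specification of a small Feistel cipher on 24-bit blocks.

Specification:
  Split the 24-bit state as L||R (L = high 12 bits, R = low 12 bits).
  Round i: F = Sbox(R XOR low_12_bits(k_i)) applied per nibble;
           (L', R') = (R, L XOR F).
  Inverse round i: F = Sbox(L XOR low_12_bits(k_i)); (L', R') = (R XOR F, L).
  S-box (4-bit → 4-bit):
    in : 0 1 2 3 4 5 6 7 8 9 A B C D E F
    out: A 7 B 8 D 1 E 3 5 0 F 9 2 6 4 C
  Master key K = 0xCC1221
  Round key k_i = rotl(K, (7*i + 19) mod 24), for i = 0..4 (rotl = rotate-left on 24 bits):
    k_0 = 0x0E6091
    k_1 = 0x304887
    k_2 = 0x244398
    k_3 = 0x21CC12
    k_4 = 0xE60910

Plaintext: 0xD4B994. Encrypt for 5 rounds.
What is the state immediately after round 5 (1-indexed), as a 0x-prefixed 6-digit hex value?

s_0 = plaintext = 0xD4B994
s_1 = Round(s_0, k_0) = 0x994DEA
s_2 = Round(s_1, k_1) = 0xDEA872
s_3 = Round(s_2, k_2) = 0x8724A5
s_4 = Round(s_3, k_3) = 0x4A5DE1
s_5 = Round(s_4, k_4) = 0xDE1962

0xDE1962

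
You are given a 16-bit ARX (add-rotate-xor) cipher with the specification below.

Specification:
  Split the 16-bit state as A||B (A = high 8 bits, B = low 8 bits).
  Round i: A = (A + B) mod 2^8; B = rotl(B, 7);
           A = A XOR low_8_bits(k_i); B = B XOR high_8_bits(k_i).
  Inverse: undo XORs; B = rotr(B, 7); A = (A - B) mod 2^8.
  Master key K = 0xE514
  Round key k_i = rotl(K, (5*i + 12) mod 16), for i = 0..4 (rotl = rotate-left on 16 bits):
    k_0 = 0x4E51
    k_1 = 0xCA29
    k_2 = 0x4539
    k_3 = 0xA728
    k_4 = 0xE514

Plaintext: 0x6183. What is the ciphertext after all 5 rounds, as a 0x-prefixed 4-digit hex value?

s_0 = plaintext = 0x6183
s_1 = Round(s_0, k_0) = 0xB58F
s_2 = Round(s_1, k_1) = 0x6D0D
s_3 = Round(s_2, k_2) = 0x43C3
s_4 = Round(s_3, k_3) = 0x2E46
s_5 = Round(s_4, k_4) = 0x60C6

0x60C6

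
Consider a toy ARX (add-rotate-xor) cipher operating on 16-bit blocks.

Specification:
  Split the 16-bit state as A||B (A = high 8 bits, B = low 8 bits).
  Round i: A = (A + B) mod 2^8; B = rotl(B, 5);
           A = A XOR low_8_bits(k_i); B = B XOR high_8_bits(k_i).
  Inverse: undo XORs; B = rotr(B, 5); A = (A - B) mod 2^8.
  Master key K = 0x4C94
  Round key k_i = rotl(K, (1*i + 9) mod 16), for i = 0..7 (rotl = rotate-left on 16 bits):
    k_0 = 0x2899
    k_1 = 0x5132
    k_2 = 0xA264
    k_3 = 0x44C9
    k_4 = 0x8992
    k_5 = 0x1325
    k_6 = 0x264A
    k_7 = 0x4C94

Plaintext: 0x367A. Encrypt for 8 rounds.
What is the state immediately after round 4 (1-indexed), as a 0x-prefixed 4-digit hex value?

0x99E6

s_0 = plaintext = 0x367A
s_1 = Round(s_0, k_0) = 0x2967
s_2 = Round(s_1, k_1) = 0xA2BD
s_3 = Round(s_2, k_2) = 0x3B15
s_4 = Round(s_3, k_3) = 0x99E6
s_5 = Round(s_4, k_4) = 0xED55
s_6 = Round(s_5, k_5) = 0x67B9
s_7 = Round(s_6, k_6) = 0x6A11
s_8 = Round(s_7, k_7) = 0xEF6E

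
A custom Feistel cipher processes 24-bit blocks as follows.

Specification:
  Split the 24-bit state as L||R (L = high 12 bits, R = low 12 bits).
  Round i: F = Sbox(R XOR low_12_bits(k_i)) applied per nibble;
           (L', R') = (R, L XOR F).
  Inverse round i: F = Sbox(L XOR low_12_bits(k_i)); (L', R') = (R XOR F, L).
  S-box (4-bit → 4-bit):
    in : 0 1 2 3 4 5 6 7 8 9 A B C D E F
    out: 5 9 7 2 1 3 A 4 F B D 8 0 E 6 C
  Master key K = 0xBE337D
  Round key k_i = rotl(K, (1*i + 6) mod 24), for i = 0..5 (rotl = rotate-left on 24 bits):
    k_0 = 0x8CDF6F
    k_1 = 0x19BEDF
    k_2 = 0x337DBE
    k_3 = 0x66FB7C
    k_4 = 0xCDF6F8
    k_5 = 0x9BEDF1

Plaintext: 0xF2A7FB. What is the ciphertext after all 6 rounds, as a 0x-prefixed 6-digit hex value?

s_0 = plaintext = 0xF2A7FB
s_1 = Round(s_0, k_0) = 0x7FB09B
s_2 = Round(s_1, k_1) = 0x09B1EA
s_3 = Round(s_2, k_2) = 0x1EA0AA
s_4 = Round(s_3, k_3) = 0x0AA900
s_5 = Round(s_4, k_4) = 0x900C65
s_6 = Round(s_5, k_5) = 0xC650B1

0xC650B1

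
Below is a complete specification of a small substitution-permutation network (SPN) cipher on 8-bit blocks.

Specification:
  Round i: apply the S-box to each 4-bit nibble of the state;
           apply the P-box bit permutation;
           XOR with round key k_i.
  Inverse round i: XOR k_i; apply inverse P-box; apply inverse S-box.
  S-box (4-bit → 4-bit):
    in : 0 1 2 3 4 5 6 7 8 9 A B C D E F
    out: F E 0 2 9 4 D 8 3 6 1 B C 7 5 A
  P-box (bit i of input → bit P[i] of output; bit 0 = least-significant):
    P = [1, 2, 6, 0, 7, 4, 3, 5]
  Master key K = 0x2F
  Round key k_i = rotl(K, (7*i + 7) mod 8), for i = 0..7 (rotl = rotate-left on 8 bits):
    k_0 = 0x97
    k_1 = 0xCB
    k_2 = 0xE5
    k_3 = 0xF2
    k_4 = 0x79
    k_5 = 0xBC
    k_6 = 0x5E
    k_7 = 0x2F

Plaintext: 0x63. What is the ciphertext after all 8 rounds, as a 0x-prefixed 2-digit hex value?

0x0C

s_0 = plaintext = 0x63
s_1 = Round(s_0, k_0) = 0x3B
s_2 = Round(s_1, k_1) = 0xDC
s_3 = Round(s_2, k_2) = 0x3C
s_4 = Round(s_3, k_3) = 0xA3
s_5 = Round(s_4, k_4) = 0xFD
s_6 = Round(s_5, k_5) = 0xCA
s_7 = Round(s_6, k_6) = 0x74
s_8 = Round(s_7, k_7) = 0x0C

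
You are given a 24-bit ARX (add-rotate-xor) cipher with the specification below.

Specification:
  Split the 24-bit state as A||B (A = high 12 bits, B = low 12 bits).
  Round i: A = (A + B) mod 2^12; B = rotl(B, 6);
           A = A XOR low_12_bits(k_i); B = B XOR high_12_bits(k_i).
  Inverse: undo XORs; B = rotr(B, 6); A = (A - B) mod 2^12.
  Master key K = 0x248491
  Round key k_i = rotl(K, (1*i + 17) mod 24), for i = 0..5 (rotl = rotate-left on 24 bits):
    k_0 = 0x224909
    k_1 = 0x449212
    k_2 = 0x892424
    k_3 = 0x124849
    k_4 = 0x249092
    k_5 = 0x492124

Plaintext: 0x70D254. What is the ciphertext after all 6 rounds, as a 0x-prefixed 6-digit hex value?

s_0 = plaintext = 0x70D254
s_1 = Round(s_0, k_0) = 0x06872D
s_2 = Round(s_1, k_1) = 0x587F15
s_3 = Round(s_2, k_2) = 0x0B8DEE
s_4 = Round(s_3, k_3) = 0x6EFA93
s_5 = Round(s_4, k_4) = 0x1106A3
s_6 = Round(s_5, k_5) = 0x697C48

0x697C48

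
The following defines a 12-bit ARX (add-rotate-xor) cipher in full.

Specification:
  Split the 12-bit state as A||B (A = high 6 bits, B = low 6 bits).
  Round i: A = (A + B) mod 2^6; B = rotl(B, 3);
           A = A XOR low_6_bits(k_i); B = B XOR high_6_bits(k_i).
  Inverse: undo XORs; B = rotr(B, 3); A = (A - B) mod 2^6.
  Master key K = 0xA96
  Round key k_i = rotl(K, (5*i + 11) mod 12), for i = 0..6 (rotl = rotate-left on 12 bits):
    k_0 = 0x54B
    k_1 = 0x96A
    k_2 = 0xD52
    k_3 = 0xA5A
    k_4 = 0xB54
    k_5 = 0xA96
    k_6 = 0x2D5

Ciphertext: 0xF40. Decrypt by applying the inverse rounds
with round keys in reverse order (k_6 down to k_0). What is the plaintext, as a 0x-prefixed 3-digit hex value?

0xE16

s_0 = ciphertext = 0xF40
s_1 = InvRound(s_0, k_6) = 0x3D9
s_2 = InvRound(s_1, k_5) = 0xEDE
s_3 = InvRound(s_2, k_4) = 0x45E
s_4 = InvRound(s_3, k_3) = 0x37E
s_5 = InvRound(s_4, k_2) = 0x199
s_6 = InvRound(s_5, k_1) = 0x167
s_7 = InvRound(s_6, k_0) = 0xE16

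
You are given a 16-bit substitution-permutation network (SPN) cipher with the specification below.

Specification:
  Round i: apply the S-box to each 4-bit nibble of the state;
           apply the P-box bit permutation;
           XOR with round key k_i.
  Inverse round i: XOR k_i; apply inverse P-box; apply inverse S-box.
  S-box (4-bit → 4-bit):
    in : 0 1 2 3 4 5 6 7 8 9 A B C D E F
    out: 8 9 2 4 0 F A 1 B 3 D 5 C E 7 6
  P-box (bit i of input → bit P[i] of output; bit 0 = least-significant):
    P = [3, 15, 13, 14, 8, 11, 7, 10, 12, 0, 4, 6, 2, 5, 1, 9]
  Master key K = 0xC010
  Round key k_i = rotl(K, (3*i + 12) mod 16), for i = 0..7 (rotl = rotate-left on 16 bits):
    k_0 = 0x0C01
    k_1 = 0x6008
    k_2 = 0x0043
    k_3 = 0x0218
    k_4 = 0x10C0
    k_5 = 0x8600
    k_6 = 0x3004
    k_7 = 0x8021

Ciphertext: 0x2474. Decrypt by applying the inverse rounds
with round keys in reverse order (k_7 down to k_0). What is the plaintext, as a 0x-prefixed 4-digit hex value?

0x9B00

s_0 = ciphertext = 0x2474
s_1 = InvRound(s_0, k_7) = 0x7D0F
s_2 = InvRound(s_1, k_6) = 0x3281
s_3 = InvRound(s_2, k_5) = 0x49CF
s_4 = InvRound(s_3, k_4) = 0xB991
s_5 = InvRound(s_4, k_3) = 0x09EE
s_6 = InvRound(s_5, k_2) = 0x92E7
s_7 = InvRound(s_6, k_1) = 0x5835
s_8 = InvRound(s_7, k_0) = 0x9B00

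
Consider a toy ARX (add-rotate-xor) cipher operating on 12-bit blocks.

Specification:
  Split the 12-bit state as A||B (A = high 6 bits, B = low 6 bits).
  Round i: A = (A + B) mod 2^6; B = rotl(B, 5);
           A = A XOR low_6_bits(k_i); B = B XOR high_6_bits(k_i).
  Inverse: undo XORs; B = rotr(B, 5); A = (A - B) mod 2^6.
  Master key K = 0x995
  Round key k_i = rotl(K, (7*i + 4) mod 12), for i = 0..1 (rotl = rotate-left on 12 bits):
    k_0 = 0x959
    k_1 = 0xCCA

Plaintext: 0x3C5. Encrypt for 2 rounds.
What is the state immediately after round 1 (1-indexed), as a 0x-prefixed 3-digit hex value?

0x347

s_0 = plaintext = 0x3C5
s_1 = Round(s_0, k_0) = 0x347
s_2 = Round(s_1, k_1) = 0x790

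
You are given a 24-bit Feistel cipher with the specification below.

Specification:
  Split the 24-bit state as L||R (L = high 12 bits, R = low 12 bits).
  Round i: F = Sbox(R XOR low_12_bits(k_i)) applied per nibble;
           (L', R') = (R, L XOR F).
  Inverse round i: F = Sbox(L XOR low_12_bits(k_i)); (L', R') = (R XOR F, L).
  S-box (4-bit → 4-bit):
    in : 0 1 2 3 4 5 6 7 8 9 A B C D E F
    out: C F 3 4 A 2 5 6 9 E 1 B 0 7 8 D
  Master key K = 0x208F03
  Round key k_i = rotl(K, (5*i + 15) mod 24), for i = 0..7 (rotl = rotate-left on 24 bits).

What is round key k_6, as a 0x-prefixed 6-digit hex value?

K = 0x208F03
k_0 = rotl(K, (5*0+15) mod 24) = rotl(K, 15) = 0x819047
k_1 = rotl(K, (5*1+15) mod 24) = rotl(K, 20) = 0x3208F0
k_2 = rotl(K, (5*2+15) mod 24) = rotl(K, 1) = 0x411E06
k_3 = rotl(K, (5*3+15) mod 24) = rotl(K, 6) = 0x23C0C8
k_4 = rotl(K, (5*4+15) mod 24) = rotl(K, 11) = 0x781904
k_5 = rotl(K, (5*5+15) mod 24) = rotl(K, 16) = 0x03208F
k_6 = rotl(K, (5*6+15) mod 24) = rotl(K, 21) = 0x6411E0

0x6411E0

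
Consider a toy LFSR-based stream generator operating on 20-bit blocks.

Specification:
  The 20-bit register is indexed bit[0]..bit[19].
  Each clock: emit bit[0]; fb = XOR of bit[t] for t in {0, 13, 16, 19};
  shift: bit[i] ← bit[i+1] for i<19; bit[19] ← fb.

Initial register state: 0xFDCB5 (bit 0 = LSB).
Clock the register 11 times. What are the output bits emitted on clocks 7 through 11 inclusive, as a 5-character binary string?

01001

reg_0 = 0xFDCB5
clock 1: out=1, reg = 0xFEE5A
clock 2: out=0, reg = 0xFF72D
clock 3: out=1, reg = 0x7FB96
clock 4: out=0, reg = 0x3FDCB
clock 5: out=1, reg = 0x9FEE5
clock 6: out=1, reg = 0x4FF72
clock 7: out=0, reg = 0xA7FB9
clock 8: out=1, reg = 0xD3FDC
clock 9: out=0, reg = 0xE9FEE
clock 10: out=0, reg = 0xF4FF7
clock 11: out=1, reg = 0xFA7FB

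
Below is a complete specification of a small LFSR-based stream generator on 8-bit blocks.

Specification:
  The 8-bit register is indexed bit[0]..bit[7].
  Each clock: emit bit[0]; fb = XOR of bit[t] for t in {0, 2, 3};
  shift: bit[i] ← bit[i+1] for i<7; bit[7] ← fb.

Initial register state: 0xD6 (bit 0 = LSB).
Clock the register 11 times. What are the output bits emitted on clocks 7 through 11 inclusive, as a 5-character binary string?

reg_0 = 0xD6
clock 1: out=0, reg = 0xEB
clock 2: out=1, reg = 0x75
clock 3: out=1, reg = 0x3A
clock 4: out=0, reg = 0x9D
clock 5: out=1, reg = 0xCE
clock 6: out=0, reg = 0x67
clock 7: out=1, reg = 0x33
clock 8: out=1, reg = 0x99
clock 9: out=1, reg = 0x4C
clock 10: out=0, reg = 0x26
clock 11: out=0, reg = 0x93

11100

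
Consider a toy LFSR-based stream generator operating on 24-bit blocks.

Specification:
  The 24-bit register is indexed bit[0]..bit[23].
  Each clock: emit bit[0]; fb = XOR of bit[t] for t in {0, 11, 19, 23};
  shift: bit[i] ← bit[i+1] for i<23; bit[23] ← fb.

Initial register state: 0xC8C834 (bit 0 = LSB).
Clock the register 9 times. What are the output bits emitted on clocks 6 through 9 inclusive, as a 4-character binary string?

1000

reg_0 = 0xC8C834
clock 1: out=0, reg = 0xE4641A
clock 2: out=0, reg = 0xF2320D
clock 3: out=1, reg = 0x791906
clock 4: out=0, reg = 0x3C8C83
clock 5: out=1, reg = 0x9E4641
clock 6: out=1, reg = 0xCF2320
clock 7: out=0, reg = 0x679190
clock 8: out=0, reg = 0x33C8C8
clock 9: out=0, reg = 0x99E464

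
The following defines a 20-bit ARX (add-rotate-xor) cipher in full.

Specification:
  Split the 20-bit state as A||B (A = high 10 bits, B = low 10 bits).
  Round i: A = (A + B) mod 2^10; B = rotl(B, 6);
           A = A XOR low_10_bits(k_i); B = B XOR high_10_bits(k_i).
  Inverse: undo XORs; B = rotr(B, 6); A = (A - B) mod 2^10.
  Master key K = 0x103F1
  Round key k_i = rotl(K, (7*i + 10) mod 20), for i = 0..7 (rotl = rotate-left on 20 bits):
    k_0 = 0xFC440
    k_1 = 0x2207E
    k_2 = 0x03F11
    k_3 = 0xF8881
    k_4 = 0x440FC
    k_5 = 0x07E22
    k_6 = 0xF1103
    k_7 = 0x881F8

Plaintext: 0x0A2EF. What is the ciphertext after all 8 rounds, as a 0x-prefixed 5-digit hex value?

0xAF370

s_0 = plaintext = 0x0A2EF
s_1 = Round(s_0, k_0) = 0xD5C1F
s_2 = Round(s_1, k_1) = 0xC2349
s_3 = Round(s_2, k_2) = 0x5027B
s_4 = Round(s_3, k_3) = 0xCE905
s_5 = Round(s_4, k_4) = 0x30C40
s_6 = Round(s_5, k_5) = 0xC841B
s_7 = Round(s_6, k_6) = 0x8FD05
s_8 = Round(s_7, k_7) = 0xAF370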